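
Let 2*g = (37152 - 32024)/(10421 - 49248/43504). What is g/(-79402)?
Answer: -3485758/1124793685321 ≈ -3.0990e-6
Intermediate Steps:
g = 6971516/28331621 (g = ((37152 - 32024)/(10421 - 49248/43504))/2 = (5128/(10421 - 49248*1/43504))/2 = (5128/(10421 - 3078/2719))/2 = (5128/(28331621/2719))/2 = (5128*(2719/28331621))/2 = (½)*(13943032/28331621) = 6971516/28331621 ≈ 0.24607)
g/(-79402) = (6971516/28331621)/(-79402) = (6971516/28331621)*(-1/79402) = -3485758/1124793685321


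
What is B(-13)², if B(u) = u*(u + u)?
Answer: 114244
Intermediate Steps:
B(u) = 2*u² (B(u) = u*(2*u) = 2*u²)
B(-13)² = (2*(-13)²)² = (2*169)² = 338² = 114244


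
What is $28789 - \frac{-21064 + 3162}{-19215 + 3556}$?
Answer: $\frac{450789049}{15659} \approx 28788.0$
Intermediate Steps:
$28789 - \frac{-21064 + 3162}{-19215 + 3556} = 28789 - - \frac{17902}{-15659} = 28789 - \left(-17902\right) \left(- \frac{1}{15659}\right) = 28789 - \frac{17902}{15659} = \frac{450789049}{15659}$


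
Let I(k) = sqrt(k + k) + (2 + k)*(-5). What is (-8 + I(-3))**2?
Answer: (3 - I*sqrt(6))**2 ≈ 3.0 - 14.697*I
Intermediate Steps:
I(k) = -10 - 5*k + sqrt(2)*sqrt(k) (I(k) = sqrt(2*k) + (-10 - 5*k) = sqrt(2)*sqrt(k) + (-10 - 5*k) = -10 - 5*k + sqrt(2)*sqrt(k))
(-8 + I(-3))**2 = (-8 + (-10 - 5*(-3) + sqrt(2)*sqrt(-3)))**2 = (-8 + (-10 + 15 + sqrt(2)*(I*sqrt(3))))**2 = (-8 + (-10 + 15 + I*sqrt(6)))**2 = (-8 + (5 + I*sqrt(6)))**2 = (-3 + I*sqrt(6))**2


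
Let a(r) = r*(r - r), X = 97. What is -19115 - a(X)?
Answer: -19115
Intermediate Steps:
a(r) = 0 (a(r) = r*0 = 0)
-19115 - a(X) = -19115 - 1*0 = -19115 + 0 = -19115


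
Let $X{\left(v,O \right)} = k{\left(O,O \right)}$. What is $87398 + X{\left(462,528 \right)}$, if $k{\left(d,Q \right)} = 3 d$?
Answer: $88982$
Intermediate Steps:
$X{\left(v,O \right)} = 3 O$
$87398 + X{\left(462,528 \right)} = 87398 + 3 \cdot 528 = 87398 + 1584 = 88982$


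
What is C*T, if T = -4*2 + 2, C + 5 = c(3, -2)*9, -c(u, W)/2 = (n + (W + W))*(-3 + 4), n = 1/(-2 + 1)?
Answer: -510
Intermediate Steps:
n = -1 (n = 1/(-1) = -1)
c(u, W) = 2 - 4*W (c(u, W) = -2*(-1 + (W + W))*(-3 + 4) = -2*(-1 + 2*W) = 2 - 4*W)
C = 85 (C = -5 + (2 - 4*(-2))*9 = -5 + (2 + 8)*9 = -5 + 10*9 = -5 + 90 = 85)
T = -6 (T = -8 + 2 = -6)
C*T = 85*(-6) = -510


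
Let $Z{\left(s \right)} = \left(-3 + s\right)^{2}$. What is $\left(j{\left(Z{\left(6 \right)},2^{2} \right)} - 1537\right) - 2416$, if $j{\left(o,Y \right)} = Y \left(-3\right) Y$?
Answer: $-4001$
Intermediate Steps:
$j{\left(o,Y \right)} = - 3 Y^{2}$ ($j{\left(o,Y \right)} = - 3 Y Y = - 3 Y^{2}$)
$\left(j{\left(Z{\left(6 \right)},2^{2} \right)} - 1537\right) - 2416 = \left(- 3 \left(2^{2}\right)^{2} - 1537\right) - 2416 = \left(- 3 \cdot 4^{2} - 1537\right) - 2416 = \left(\left(-3\right) 16 - 1537\right) - 2416 = \left(-48 - 1537\right) - 2416 = -1585 - 2416 = -4001$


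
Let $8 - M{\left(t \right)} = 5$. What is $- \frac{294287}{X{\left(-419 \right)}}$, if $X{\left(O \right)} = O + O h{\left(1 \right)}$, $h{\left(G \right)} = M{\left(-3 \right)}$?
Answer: $\frac{294287}{1676} \approx 175.59$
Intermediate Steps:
$M{\left(t \right)} = 3$ ($M{\left(t \right)} = 8 - 5 = 3$)
$h{\left(G \right)} = 3$
$X{\left(O \right)} = 4 O$ ($X{\left(O \right)} = O + O 3 = O + 3 O = 4 O$)
$- \frac{294287}{X{\left(-419 \right)}} = - \frac{294287}{4 \left(-419\right)} = - \frac{294287}{-1676} = \left(-294287\right) \left(- \frac{1}{1676}\right) = \frac{294287}{1676}$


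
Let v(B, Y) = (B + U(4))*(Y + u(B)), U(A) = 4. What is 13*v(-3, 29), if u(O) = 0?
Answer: 377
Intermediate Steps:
v(B, Y) = Y*(4 + B) (v(B, Y) = (B + 4)*(Y + 0) = (4 + B)*Y = Y*(4 + B))
13*v(-3, 29) = 13*(29*(4 - 3)) = 13*(29*1) = 13*29 = 377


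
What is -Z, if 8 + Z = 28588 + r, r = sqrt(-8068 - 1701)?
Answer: -28580 - I*sqrt(9769) ≈ -28580.0 - 98.838*I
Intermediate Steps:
r = I*sqrt(9769) (r = sqrt(-9769) = I*sqrt(9769) ≈ 98.838*I)
Z = 28580 + I*sqrt(9769) (Z = -8 + (28588 + I*sqrt(9769)) = 28580 + I*sqrt(9769) ≈ 28580.0 + 98.838*I)
-Z = -(28580 + I*sqrt(9769)) = -28580 - I*sqrt(9769)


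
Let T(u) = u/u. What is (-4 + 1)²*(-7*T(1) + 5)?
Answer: -18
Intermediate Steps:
T(u) = 1
(-4 + 1)²*(-7*T(1) + 5) = (-4 + 1)²*(-7*1 + 5) = (-3)²*(-7 + 5) = 9*(-2) = -18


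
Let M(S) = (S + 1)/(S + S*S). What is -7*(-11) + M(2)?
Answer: 155/2 ≈ 77.500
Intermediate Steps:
M(S) = (1 + S)/(S + S²)
-7*(-11) + M(2) = -7*(-11) + 1/2 = 77 + ½ = 155/2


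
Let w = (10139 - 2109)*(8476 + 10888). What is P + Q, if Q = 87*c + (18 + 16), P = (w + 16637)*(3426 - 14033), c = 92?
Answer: -1649489863061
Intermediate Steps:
w = 155492920 (w = 8030*19364 = 155492920)
P = -1649489871099 (P = (155492920 + 16637)*(3426 - 14033) = 155509557*(-10607) = -1649489871099)
Q = 8038 (Q = 87*92 + (18 + 16) = 8004 + 34 = 8038)
P + Q = -1649489871099 + 8038 = -1649489863061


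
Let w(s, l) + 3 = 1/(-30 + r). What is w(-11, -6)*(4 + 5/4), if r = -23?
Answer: -840/53 ≈ -15.849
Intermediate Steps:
w(s, l) = -160/53 (w(s, l) = -3 + 1/(-30 - 23) = -3 + 1/(-53) = -3 - 1/53 = -160/53)
w(-11, -6)*(4 + 5/4) = -160*(4 + 5/4)/53 = -160/53*21/4 = -840/53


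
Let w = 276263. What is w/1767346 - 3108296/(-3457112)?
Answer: 806063329359/763739133094 ≈ 1.0554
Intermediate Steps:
w/1767346 - 3108296/(-3457112) = 276263/1767346 - 3108296/(-3457112) = 276263*(1/1767346) - 3108296*(-1/3457112) = 276263/1767346 + 388537/432139 = 806063329359/763739133094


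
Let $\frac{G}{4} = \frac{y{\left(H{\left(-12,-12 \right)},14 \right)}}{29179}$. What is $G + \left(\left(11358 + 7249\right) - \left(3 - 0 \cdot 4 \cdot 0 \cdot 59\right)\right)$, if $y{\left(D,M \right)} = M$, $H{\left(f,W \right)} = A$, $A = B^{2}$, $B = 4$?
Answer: $\frac{542846172}{29179} \approx 18604.0$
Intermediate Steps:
$A = 16$ ($A = 4^{2} = 16$)
$H{\left(f,W \right)} = 16$
$G = \frac{56}{29179}$ ($G = 4 \cdot \frac{14}{29179} = \frac{56}{29179} \approx 0.0019192$)
$G + \left(\left(11358 + 7249\right) - \left(3 - 0 \cdot 4 \cdot 0 \cdot 59\right)\right) = \frac{56}{29179} + \left(\left(11358 + 7249\right) - \left(3 - 0 \cdot 4 \cdot 0 \cdot 59\right)\right) = \frac{56}{29179} + \left(18607 - \left(3 - 0 \cdot 0 \cdot 59\right)\right) = \frac{56}{29179} + \left(18607 + \left(-3 + 0 \cdot 59\right)\right) = \frac{56}{29179} + \left(18607 + \left(-3 + 0\right)\right) = \frac{56}{29179} + \left(18607 - 3\right) = \frac{56}{29179} + 18604 = \frac{542846172}{29179}$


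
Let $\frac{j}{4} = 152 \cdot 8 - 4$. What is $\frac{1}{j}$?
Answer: $\frac{1}{4848} \approx 0.00020627$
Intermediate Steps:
$j = 4848$ ($j = 4 \left(152 \cdot 8 - 4\right) = 4 \left(1216 - 4\right) = 4 \cdot 1212 = 4848$)
$\frac{1}{j} = \frac{1}{4848}$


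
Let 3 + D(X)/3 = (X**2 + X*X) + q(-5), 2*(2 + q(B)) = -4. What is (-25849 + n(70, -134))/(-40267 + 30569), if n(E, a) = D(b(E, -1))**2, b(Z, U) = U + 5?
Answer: 10112/4849 ≈ 2.0854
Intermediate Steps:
q(B) = -4 (q(B) = -2 + (1/2)*(-4) = -2 - 2 = -4)
b(Z, U) = 5 + U
D(X) = -21 + 6*X**2 (D(X) = -9 + 3*((X**2 + X*X) - 4) = -9 + 3*((X**2 + X**2) - 4) = -9 + 3*(2*X**2 - 4) = -9 + 3*(-4 + 2*X**2) = -9 + (-12 + 6*X**2) = -21 + 6*X**2)
n(E, a) = 5625 (n(E, a) = (-21 + 6*(5 - 1)**2)**2 = (-21 + 6*4**2)**2 = (-21 + 6*16)**2 = (-21 + 96)**2 = 75**2 = 5625)
(-25849 + n(70, -134))/(-40267 + 30569) = (-25849 + 5625)/(-40267 + 30569) = -20224/(-9698) = -20224*(-1/9698) = 10112/4849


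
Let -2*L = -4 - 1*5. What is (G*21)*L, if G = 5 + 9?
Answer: 1323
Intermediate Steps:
G = 14
L = 9/2 (L = -(-4 - 1*5)/2 = -(-4 - 5)/2 = -1/2*(-9) = 9/2 ≈ 4.5000)
(G*21)*L = (14*21)*(9/2) = 294*(9/2) = 1323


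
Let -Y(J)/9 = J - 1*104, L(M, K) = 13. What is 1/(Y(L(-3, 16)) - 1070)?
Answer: -1/251 ≈ -0.0039841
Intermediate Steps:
Y(J) = 936 - 9*J (Y(J) = -9*(J - 1*104) = -9*(J - 104) = -9*(-104 + J) = 936 - 9*J)
1/(Y(L(-3, 16)) - 1070) = 1/((936 - 9*13) - 1070) = 1/((936 - 117) - 1070) = 1/(819 - 1070) = 1/(-251) = -1/251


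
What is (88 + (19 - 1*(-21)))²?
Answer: 16384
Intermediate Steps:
(88 + (19 - 1*(-21)))² = (88 + (19 + 21))² = (88 + 40)² = 128² = 16384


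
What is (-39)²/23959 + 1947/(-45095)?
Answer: 1687794/83110085 ≈ 0.020308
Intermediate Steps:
(-39)²/23959 + 1947/(-45095) = 1521*(1/23959) + 1947*(-1/45095) = 117/1843 - 1947/45095 = 1687794/83110085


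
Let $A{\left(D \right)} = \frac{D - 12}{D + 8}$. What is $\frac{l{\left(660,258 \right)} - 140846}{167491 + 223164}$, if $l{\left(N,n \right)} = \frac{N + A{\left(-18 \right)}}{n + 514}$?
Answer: $- \frac{108732449}{301585660} \approx -0.36054$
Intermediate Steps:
$A{\left(D \right)} = \frac{-12 + D}{8 + D}$
$l{\left(N,n \right)} = \frac{3 + N}{514 + n}$ ($l{\left(N,n \right)} = \frac{N + \frac{-12 - 18}{8 - 18}}{n + 514} = \frac{N + \frac{1}{-10} \left(-30\right)}{514 + n} = \frac{N - -3}{514 + n} = \frac{N + 3}{514 + n} = \frac{3 + N}{514 + n}$)
$\frac{l{\left(660,258 \right)} - 140846}{167491 + 223164} = \frac{\frac{3 + 660}{514 + 258} - 140846}{167491 + 223164} = \frac{\frac{1}{772} \cdot 663 - 140846}{390655} = \left(\frac{1}{772} \cdot 663 - 140846\right) \frac{1}{390655} = \left(\frac{663}{772} - 140846\right) \frac{1}{390655} = \left(- \frac{108732449}{772}\right) \frac{1}{390655} = - \frac{108732449}{301585660}$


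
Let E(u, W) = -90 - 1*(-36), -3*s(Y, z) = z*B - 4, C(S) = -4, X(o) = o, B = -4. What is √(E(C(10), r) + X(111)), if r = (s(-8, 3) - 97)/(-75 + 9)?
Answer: √57 ≈ 7.5498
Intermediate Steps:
s(Y, z) = 4/3 + 4*z/3 (s(Y, z) = -(z*(-4) - 4)/3 = -(-4*z - 4)/3 = -(-4 - 4*z)/3 = 4/3 + 4*z/3)
r = 25/18 (r = ((4/3 + (4/3)*3) - 97)/(-75 + 9) = ((4/3 + 4) - 97)/(-66) = (16/3 - 97)*(-1/66) = -275/3*(-1/66) = 25/18 ≈ 1.3889)
E(u, W) = -54 (E(u, W) = -90 + 36 = -54)
√(E(C(10), r) + X(111)) = √(-54 + 111) = √57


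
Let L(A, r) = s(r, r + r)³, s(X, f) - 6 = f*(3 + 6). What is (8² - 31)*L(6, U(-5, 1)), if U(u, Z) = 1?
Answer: 456192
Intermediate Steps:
s(X, f) = 6 + 9*f (s(X, f) = 6 + f*(3 + 6) = 6 + f*9 = 6 + 9*f)
L(A, r) = (6 + 18*r)³ (L(A, r) = (6 + 9*(r + r))³ = (6 + 9*(2*r))³ = (6 + 18*r)³)
(8² - 31)*L(6, U(-5, 1)) = (8² - 31)*(216*(1 + 3*1)³) = (64 - 31)*(216*(1 + 3)³) = 33*(216*4³) = 33*(216*64) = 33*13824 = 456192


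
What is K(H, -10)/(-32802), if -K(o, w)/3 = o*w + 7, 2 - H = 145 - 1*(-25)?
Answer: 241/1562 ≈ 0.15429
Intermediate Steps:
H = -168 (H = 2 - (145 - 1*(-25)) = 2 - (145 + 25) = 2 - 1*170 = 2 - 170 = -168)
K(o, w) = -21 - 3*o*w (K(o, w) = -3*(o*w + 7) = -3*(7 + o*w) = -21 - 3*o*w)
K(H, -10)/(-32802) = (-21 - 3*(-168)*(-10))/(-32802) = (-21 - 5040)*(-1/32802) = -5061*(-1/32802) = 241/1562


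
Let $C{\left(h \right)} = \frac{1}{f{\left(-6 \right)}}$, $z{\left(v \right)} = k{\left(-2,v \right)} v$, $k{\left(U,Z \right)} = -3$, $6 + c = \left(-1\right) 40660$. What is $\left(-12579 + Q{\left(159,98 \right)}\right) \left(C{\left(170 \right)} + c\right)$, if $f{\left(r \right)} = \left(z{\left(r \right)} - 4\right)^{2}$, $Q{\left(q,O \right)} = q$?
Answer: $\frac{24748511175}{49} \approx 5.0507 \cdot 10^{8}$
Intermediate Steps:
$c = -40666$ ($c = -6 - 40660 = -40666$)
$z{\left(v \right)} = - 3 v$
$f{\left(r \right)} = \left(-4 - 3 r\right)^{2}$ ($f{\left(r \right)} = \left(- 3 r - 4\right)^{2} = \left(-4 - 3 r\right)^{2}$)
$C{\left(h \right)} = \frac{1}{196}$ ($C{\left(h \right)} = \frac{1}{\left(4 + 3 \left(-6\right)\right)^{2}} = \frac{1}{\left(4 - 18\right)^{2}} = \frac{1}{\left(-14\right)^{2}} = \frac{1}{196}$)
$\left(-12579 + Q{\left(159,98 \right)}\right) \left(C{\left(170 \right)} + c\right) = \left(-12579 + 159\right) \left(\frac{1}{196} - 40666\right) = \left(-12420\right) \left(- \frac{7970535}{196}\right) = \frac{24748511175}{49}$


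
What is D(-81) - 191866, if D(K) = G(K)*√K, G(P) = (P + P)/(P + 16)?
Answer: -191866 + 1458*I/65 ≈ -1.9187e+5 + 22.431*I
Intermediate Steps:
G(P) = 2*P/(16 + P) (G(P) = (2*P)/(16 + P) = 2*P/(16 + P))
D(K) = 2*K^(3/2)/(16 + K) (D(K) = (2*K/(16 + K))*√K = 2*K^(3/2)/(16 + K))
D(-81) - 191866 = 2*(-81)^(3/2)/(16 - 81) - 191866 = 2*(-729*I)/(-65) - 191866 = 2*(-729*I)*(-1/65) - 191866 = 1458*I/65 - 191866 = -191866 + 1458*I/65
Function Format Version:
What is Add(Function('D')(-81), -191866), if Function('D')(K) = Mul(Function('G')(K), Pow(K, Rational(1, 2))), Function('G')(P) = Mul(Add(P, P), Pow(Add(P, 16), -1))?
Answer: Add(-191866, Mul(Rational(1458, 65), I)) ≈ Add(-1.9187e+5, Mul(22.431, I))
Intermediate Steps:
Function('G')(P) = Mul(2, P, Pow(Add(16, P), -1)) (Function('G')(P) = Mul(Mul(2, P), Pow(Add(16, P), -1)) = Mul(2, P, Pow(Add(16, P), -1)))
Function('D')(K) = Mul(2, Pow(K, Rational(3, 2)), Pow(Add(16, K), -1)) (Function('D')(K) = Mul(Mul(2, K, Pow(Add(16, K), -1)), Pow(K, Rational(1, 2))) = Mul(2, Pow(K, Rational(3, 2)), Pow(Add(16, K), -1)))
Add(Function('D')(-81), -191866) = Add(Mul(2, Pow(-81, Rational(3, 2)), Pow(Add(16, -81), -1)), -191866) = Add(Mul(2, Mul(-729, I), Pow(-65, -1)), -191866) = Add(Mul(2, Mul(-729, I), Rational(-1, 65)), -191866) = Add(Mul(Rational(1458, 65), I), -191866) = Add(-191866, Mul(Rational(1458, 65), I))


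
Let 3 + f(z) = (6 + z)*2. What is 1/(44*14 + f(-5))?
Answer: 1/615 ≈ 0.0016260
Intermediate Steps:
f(z) = 9 + 2*z (f(z) = -3 + (6 + z)*2 = -3 + (12 + 2*z) = 9 + 2*z)
1/(44*14 + f(-5)) = 1/(44*14 + (9 + 2*(-5))) = 1/(616 + (9 - 10)) = 1/(616 - 1) = 1/615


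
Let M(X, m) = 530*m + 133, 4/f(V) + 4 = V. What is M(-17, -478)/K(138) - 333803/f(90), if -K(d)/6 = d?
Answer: -258352513/36 ≈ -7.1765e+6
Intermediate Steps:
K(d) = -6*d
f(V) = 4/(-4 + V)
M(X, m) = 133 + 530*m
M(-17, -478)/K(138) - 333803/f(90) = (133 + 530*(-478))/((-6*138)) - 333803/(4/(-4 + 90)) = (133 - 253340)/(-828) - 333803/(4/86) = -253207*(-1/828) - 333803/(4*(1/86)) = 11009/36 - 333803/2/43 = 11009/36 - 333803*43/2 = 11009/36 - 14353529/2 = -258352513/36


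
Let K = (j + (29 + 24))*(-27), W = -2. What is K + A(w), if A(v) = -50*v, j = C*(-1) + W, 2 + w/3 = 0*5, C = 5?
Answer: -942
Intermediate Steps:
w = -6 (w = -6 + 3*(0*5) = -6 + 3*0 = -6 + 0 = -6)
j = -7 (j = 5*(-1) - 2 = -5 - 2 = -7)
K = -1242 (K = (-7 + (29 + 24))*(-27) = (-7 + 53)*(-27) = 46*(-27) = -1242)
K + A(w) = -1242 - 50*(-6) = -1242 + 300 = -942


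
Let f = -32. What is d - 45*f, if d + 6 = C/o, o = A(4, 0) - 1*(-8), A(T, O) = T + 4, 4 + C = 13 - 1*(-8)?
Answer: 22961/16 ≈ 1435.1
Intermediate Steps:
C = 17 (C = -4 + (13 - 1*(-8)) = -4 + (13 + 8) = -4 + 21 = 17)
A(T, O) = 4 + T
o = 16 (o = (4 + 4) - 1*(-8) = 8 + 8 = 16)
d = -79/16 (d = -6 + 17/16 = -79/16 ≈ -4.9375)
d - 45*f = -79/16 - 45*(-32) = -79/16 + 1440 = 22961/16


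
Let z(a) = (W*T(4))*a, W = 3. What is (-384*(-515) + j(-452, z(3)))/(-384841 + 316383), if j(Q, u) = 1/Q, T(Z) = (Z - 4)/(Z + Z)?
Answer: -6875963/2380232 ≈ -2.8888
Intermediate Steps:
T(Z) = (-4 + Z)/(2*Z) (T(Z) = (-4 + Z)/((2*Z)) = (-4 + Z)*(1/(2*Z)) = (-4 + Z)/(2*Z))
z(a) = 0 (z(a) = (3*((½)*(-4 + 4)/4))*a = (3*((½)*(¼)*0))*a = (3*0)*a = 0*a = 0)
(-384*(-515) + j(-452, z(3)))/(-384841 + 316383) = (-384*(-515) + 1/(-452))/(-384841 + 316383) = (197760 - 1/452)/(-68458) = (89387519/452)*(-1/68458) = -6875963/2380232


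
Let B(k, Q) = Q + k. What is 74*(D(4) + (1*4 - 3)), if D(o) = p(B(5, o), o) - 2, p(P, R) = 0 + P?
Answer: 592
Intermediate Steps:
p(P, R) = P
D(o) = 3 + o (D(o) = (o + 5) - 2 = (5 + o) - 2 = 3 + o)
74*(D(4) + (1*4 - 3)) = 74*((3 + 4) + (1*4 - 3)) = 74*(7 + (4 - 3)) = 74*(7 + 1) = 74*8 = 592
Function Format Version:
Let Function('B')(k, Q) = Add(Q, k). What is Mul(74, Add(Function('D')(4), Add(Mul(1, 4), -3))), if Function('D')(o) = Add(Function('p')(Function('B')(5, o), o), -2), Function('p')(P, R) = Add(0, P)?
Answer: 592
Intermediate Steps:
Function('p')(P, R) = P
Function('D')(o) = Add(3, o) (Function('D')(o) = Add(Add(o, 5), -2) = Add(Add(5, o), -2) = Add(3, o))
Mul(74, Add(Function('D')(4), Add(Mul(1, 4), -3))) = Mul(74, Add(Add(3, 4), Add(Mul(1, 4), -3))) = Mul(74, Add(7, Add(4, -3))) = Mul(74, Add(7, 1)) = Mul(74, 8) = 592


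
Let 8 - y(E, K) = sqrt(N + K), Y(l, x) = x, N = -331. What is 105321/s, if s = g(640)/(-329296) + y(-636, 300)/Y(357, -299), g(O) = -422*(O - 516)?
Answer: 2108272863041075874/2697905507933 - 53355488313288876*I*sqrt(31)/2697905507933 ≈ 7.8145e+5 - 1.1011e+5*I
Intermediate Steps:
g(O) = 217752 - 422*O (g(O) = -422*(-516 + O) = 217752 - 422*O)
y(E, K) = 8 - sqrt(-331 + K)
s = 1626463/12307438 + I*sqrt(31)/299 (s = (217752 - 422*640)/(-329296) + (8 - sqrt(-331 + 300))/(-299) = (217752 - 270080)*(-1/329296) + (8 - sqrt(-31))*(-1/299) = -52328*(-1/329296) + (8 - I*sqrt(31))*(-1/299) = 6541/41162 + (8 - I*sqrt(31))*(-1/299) = 6541/41162 + (-8/299 + I*sqrt(31)/299) = 1626463/12307438 + I*sqrt(31)/299 ≈ 0.13215 + 0.018621*I)
105321/s = 105321/(1626463/12307438 + I*sqrt(31)/299)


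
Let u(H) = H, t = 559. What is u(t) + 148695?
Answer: 149254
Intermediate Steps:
u(t) + 148695 = 559 + 148695 = 149254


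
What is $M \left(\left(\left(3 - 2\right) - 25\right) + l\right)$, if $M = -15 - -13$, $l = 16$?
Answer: $16$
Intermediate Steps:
$M = -2$ ($M = -15 + 13 = -2$)
$M \left(\left(\left(3 - 2\right) - 25\right) + l\right) = - 2 \left(\left(\left(3 - 2\right) - 25\right) + 16\right) = - 2 \left(\left(1 - 25\right) + 16\right) = - 2 \left(-24 + 16\right) = \left(-2\right) \left(-8\right) = 16$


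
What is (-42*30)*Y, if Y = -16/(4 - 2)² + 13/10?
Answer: 3402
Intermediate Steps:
Y = -27/10 (Y = -16/(2²) + 13*(⅒) = -16/4 + 13/10 = -16*¼ + 13/10 = -4 + 13/10 = -27/10 ≈ -2.7000)
(-42*30)*Y = -42*30*(-27/10) = -1260*(-27/10) = 3402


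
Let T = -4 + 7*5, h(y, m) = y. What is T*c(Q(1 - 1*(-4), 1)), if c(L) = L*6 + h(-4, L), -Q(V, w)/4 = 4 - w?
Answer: -2356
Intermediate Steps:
Q(V, w) = -16 + 4*w (Q(V, w) = -4*(4 - w) = -16 + 4*w)
c(L) = -4 + 6*L (c(L) = L*6 - 4 = 6*L - 4 = -4 + 6*L)
T = 31 (T = -4 + 35 = 31)
T*c(Q(1 - 1*(-4), 1)) = 31*(-4 + 6*(-16 + 4*1)) = 31*(-4 + 6*(-16 + 4)) = 31*(-4 + 6*(-12)) = 31*(-4 - 72) = 31*(-76) = -2356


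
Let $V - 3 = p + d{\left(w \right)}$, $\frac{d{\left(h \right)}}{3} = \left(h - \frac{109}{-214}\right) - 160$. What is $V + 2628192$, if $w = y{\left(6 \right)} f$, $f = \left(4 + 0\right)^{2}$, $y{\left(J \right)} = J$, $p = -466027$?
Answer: $\frac{462663191}{214} \approx 2.162 \cdot 10^{6}$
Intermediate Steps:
$f = 16$ ($f = 4^{2} = 16$)
$w = 96$ ($w = 6 \cdot 16 = 96$)
$d{\left(h \right)} = - \frac{102393}{214} + 3 h$ ($d{\left(h \right)} = 3 \left(\left(h - \frac{109}{-214}\right) - 160\right) = 3 \left(\left(h - - \frac{109}{214}\right) - 160\right) = 3 \left(\left(h + \frac{109}{214}\right) - 160\right) = 3 \left(\left(\frac{109}{214} + h\right) - 160\right) = 3 \left(- \frac{34131}{214} + h\right) = - \frac{102393}{214} + 3 h$)
$V = - \frac{99769897}{214}$ ($V = 3 + \left(-466027 + \left(- \frac{102393}{214} + 3 \cdot 96\right)\right) = 3 + \left(-466027 + \left(- \frac{102393}{214} + 288\right)\right) = 3 - \frac{99770539}{214} = - \frac{99769897}{214} \approx -4.6621 \cdot 10^{5}$)
$V + 2628192 = - \frac{99769897}{214} + 2628192 = \frac{462663191}{214}$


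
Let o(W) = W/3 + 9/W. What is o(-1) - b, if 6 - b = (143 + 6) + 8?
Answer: 425/3 ≈ 141.67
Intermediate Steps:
b = -151 (b = 6 - ((143 + 6) + 8) = 6 - (149 + 8) = 6 - 1*157 = 6 - 157 = -151)
o(W) = 9/W + W/3 (o(W) = W*(1/3) + 9/W = W/3 + 9/W = 9/W + W/3)
o(-1) - b = (9/(-1) + (1/3)*(-1)) - 1*(-151) = (9*(-1) - 1/3) + 151 = (-9 - 1/3) + 151 = -28/3 + 151 = 425/3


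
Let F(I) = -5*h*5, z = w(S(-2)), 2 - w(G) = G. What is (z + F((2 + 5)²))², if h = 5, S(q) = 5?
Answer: 16384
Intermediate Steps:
w(G) = 2 - G
z = -3 (z = 2 - 1*5 = 2 - 5 = -3)
F(I) = -125 (F(I) = -5*5*5 = -25*5 = -125)
(z + F((2 + 5)²))² = (-3 - 125)² = (-128)² = 16384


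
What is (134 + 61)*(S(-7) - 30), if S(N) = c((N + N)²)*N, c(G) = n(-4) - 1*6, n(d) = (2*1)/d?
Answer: 6045/2 ≈ 3022.5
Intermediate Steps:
n(d) = 2/d
c(G) = -13/2 (c(G) = 2/(-4) - 1*6 = 2*(-¼) - 6 = -½ - 6 = -13/2)
S(N) = -13*N/2
(134 + 61)*(S(-7) - 30) = (134 + 61)*(-13/2*(-7) - 30) = 195*(91/2 - 30) = 195*(31/2) = 6045/2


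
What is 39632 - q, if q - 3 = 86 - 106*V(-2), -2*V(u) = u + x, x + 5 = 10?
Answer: 39384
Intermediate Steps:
x = 5 (x = -5 + 10 = 5)
V(u) = -5/2 - u/2 (V(u) = -(u + 5)/2 = -(5 + u)/2 = -5/2 - u/2)
q = 248 (q = 3 + (86 - 106*(-5/2 - 1/2*(-2))) = 3 + (86 - 106*(-5/2 + 1)) = 3 + (86 - 106*(-3/2)) = 3 + (86 + 159) = 3 + 245 = 248)
39632 - q = 39632 - 1*248 = 39632 - 248 = 39384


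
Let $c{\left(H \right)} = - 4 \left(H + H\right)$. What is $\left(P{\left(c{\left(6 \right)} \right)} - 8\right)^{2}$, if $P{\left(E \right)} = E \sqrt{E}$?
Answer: $-110528 + 3072 i \sqrt{3} \approx -1.1053 \cdot 10^{5} + 5320.9 i$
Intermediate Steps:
$c{\left(H \right)} = - 8 H$ ($c{\left(H \right)} = - 4 \cdot 2 H = - 8 H$)
$P{\left(E \right)} = E^{\frac{3}{2}}$
$\left(P{\left(c{\left(6 \right)} \right)} - 8\right)^{2} = \left(\left(\left(-8\right) 6\right)^{\frac{3}{2}} - 8\right)^{2} = \left(\left(-48\right)^{\frac{3}{2}} - 8\right)^{2} = \left(- 192 i \sqrt{3} - 8\right)^{2} = \left(-8 - 192 i \sqrt{3}\right)^{2}$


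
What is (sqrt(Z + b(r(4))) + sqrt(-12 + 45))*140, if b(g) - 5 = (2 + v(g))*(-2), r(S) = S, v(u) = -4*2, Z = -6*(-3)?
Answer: 140*sqrt(33) + 140*sqrt(35) ≈ 1632.5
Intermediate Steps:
Z = 18
v(u) = -8
b(g) = 17 (b(g) = 5 + (2 - 8)*(-2) = 5 - 6*(-2) = 5 + 12 = 17)
(sqrt(Z + b(r(4))) + sqrt(-12 + 45))*140 = (sqrt(18 + 17) + sqrt(-12 + 45))*140 = (sqrt(35) + sqrt(33))*140 = (sqrt(33) + sqrt(35))*140 = 140*sqrt(33) + 140*sqrt(35)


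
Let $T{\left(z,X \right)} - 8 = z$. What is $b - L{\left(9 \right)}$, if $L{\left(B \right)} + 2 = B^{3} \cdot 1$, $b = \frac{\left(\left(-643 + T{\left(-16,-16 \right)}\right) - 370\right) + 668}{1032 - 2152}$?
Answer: $- \frac{813887}{1120} \approx -726.68$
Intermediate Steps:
$T{\left(z,X \right)} = 8 + z$
$b = \frac{353}{1120}$ ($b = \frac{\left(\left(-643 + \left(8 - 16\right)\right) - 370\right) + 668}{1032 - 2152} = \frac{\left(\left(-643 - 8\right) - 370\right) + 668}{-1120} = \left(\left(-651 - 370\right) + 668\right) \left(- \frac{1}{1120}\right) = \left(-1021 + 668\right) \left(- \frac{1}{1120}\right) = \left(-353\right) \left(- \frac{1}{1120}\right) = \frac{353}{1120} \approx 0.31518$)
$L{\left(B \right)} = -2 + B^{3}$ ($L{\left(B \right)} = -2 + B^{3} \cdot 1 = -2 + B^{3}$)
$b - L{\left(9 \right)} = \frac{353}{1120} - \left(-2 + 9^{3}\right) = \frac{353}{1120} - \left(-2 + 729\right) = \frac{353}{1120} - 727 = - \frac{813887}{1120}$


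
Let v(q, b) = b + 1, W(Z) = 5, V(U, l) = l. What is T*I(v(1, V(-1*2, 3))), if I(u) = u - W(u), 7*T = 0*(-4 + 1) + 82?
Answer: -82/7 ≈ -11.714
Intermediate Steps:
v(q, b) = 1 + b
T = 82/7 (T = (0*(-4 + 1) + 82)/7 = (0*(-3) + 82)/7 = (0 + 82)/7 = (⅐)*82 = 82/7 ≈ 11.714)
I(u) = -5 + u (I(u) = u - 1*5 = u - 5 = -5 + u)
T*I(v(1, V(-1*2, 3))) = 82*(-5 + (1 + 3))/7 = 82*(-5 + 4)/7 = (82/7)*(-1) = -82/7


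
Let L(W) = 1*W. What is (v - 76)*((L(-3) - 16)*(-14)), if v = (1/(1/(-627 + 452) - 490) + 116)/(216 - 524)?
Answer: -38326920631/1886522 ≈ -20316.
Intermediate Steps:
L(W) = W
v = -9946941/26411308 (v = (1/(1/(-175) - 490) + 116)/(-308) = (1/(-1/175 - 490) + 116)*(-1/308) = (1/(-85751/175) + 116)*(-1/308) = (-175/85751 + 116)*(-1/308) = (9946941/85751)*(-1/308) = -9946941/26411308 ≈ -0.37662)
(v - 76)*((L(-3) - 16)*(-14)) = (-9946941/26411308 - 76)*((-3 - 16)*(-14)) = -(-38326920631)*(-14)/26411308 = -2017206349/26411308*266 = -38326920631/1886522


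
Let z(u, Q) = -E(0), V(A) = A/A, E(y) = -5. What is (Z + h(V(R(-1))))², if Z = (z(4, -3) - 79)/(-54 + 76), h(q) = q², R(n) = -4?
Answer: 676/121 ≈ 5.5868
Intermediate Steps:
V(A) = 1
z(u, Q) = 5 (z(u, Q) = -1*(-5) = 5)
Z = -37/11 (Z = (5 - 79)/(-54 + 76) = -74/22 = -74*1/22 = -37/11 ≈ -3.3636)
(Z + h(V(R(-1))))² = (-37/11 + 1²)² = (-37/11 + 1)² = (-26/11)² = 676/121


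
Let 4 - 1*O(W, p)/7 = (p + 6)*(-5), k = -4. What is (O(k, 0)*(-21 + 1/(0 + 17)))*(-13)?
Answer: 64792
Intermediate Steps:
O(W, p) = 238 + 35*p (O(W, p) = 28 - 7*(p + 6)*(-5) = 28 - 7*(6 + p)*(-5) = 28 - 7*(-30 - 5*p) = 28 + (210 + 35*p) = 238 + 35*p)
(O(k, 0)*(-21 + 1/(0 + 17)))*(-13) = ((238 + 35*0)*(-21 + 1/(0 + 17)))*(-13) = ((238 + 0)*(-21 + 1/17))*(-13) = (238*(-21 + 1/17))*(-13) = (238*(-356/17))*(-13) = -4984*(-13) = 64792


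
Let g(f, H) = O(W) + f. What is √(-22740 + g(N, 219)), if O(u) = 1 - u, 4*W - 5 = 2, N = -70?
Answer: I*√91243/2 ≈ 151.03*I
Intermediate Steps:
W = 7/4 (W = 5/4 + (¼)*2 = 5/4 + ½ = 7/4 ≈ 1.7500)
g(f, H) = -¾ + f (g(f, H) = (1 - 1*7/4) + f = (1 - 7/4) + f = -¾ + f)
√(-22740 + g(N, 219)) = √(-22740 + (-¾ - 70)) = √(-22740 - 283/4) = √(-91243/4) = I*√91243/2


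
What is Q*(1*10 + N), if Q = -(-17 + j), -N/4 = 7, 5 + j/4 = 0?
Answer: -666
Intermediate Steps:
j = -20 (j = -20 + 4*0 = -20 + 0 = -20)
N = -28 (N = -4*7 = -28)
Q = 37 (Q = -(-17 - 20) = -1*(-37) = 37)
Q*(1*10 + N) = 37*(1*10 - 28) = 37*(10 - 28) = 37*(-18) = -666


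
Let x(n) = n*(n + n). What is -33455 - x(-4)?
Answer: -33487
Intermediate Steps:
x(n) = 2*n**2 (x(n) = n*(2*n) = 2*n**2)
-33455 - x(-4) = -33455 - 2*(-4)**2 = -33455 - 2*16 = -33455 - 1*32 = -33455 - 32 = -33487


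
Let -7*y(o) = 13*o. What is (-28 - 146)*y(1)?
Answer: 2262/7 ≈ 323.14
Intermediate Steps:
y(o) = -13*o/7
(-28 - 146)*y(1) = (-28 - 146)*(-13/7*1) = -174*(-13/7) = 2262/7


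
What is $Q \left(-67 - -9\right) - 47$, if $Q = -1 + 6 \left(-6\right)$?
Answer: $2099$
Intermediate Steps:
$Q = -37$ ($Q = -1 - 36 = -37$)
$Q \left(-67 - -9\right) - 47 = - 37 \left(-67 - -9\right) - 47 = - 37 \left(-67 + 9\right) - 47 = \left(-37\right) \left(-58\right) - 47 = 2146 - 47 = 2099$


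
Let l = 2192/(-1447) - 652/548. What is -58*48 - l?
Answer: -551361211/198239 ≈ -2781.3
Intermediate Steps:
l = -536165/198239 (l = 2192*(-1/1447) - 652*1/548 = -2192/1447 - 163/137 = -536165/198239 ≈ -2.7046)
-58*48 - l = -58*48 - 1*(-536165/198239) = -2784 + 536165/198239 = -551361211/198239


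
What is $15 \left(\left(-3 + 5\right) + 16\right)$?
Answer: $270$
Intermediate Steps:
$15 \left(\left(-3 + 5\right) + 16\right) = 15 \left(2 + 16\right) = 15 \cdot 18 = 270$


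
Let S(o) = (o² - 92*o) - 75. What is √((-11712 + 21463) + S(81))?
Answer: √8785 ≈ 93.728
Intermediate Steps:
S(o) = -75 + o² - 92*o
√((-11712 + 21463) + S(81)) = √((-11712 + 21463) + (-75 + 81² - 92*81)) = √(9751 + (-75 + 6561 - 7452)) = √(9751 - 966) = √8785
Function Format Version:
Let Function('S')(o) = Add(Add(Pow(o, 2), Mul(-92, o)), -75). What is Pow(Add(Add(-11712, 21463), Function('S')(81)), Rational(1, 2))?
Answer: Pow(8785, Rational(1, 2)) ≈ 93.728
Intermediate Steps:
Function('S')(o) = Add(-75, Pow(o, 2), Mul(-92, o))
Pow(Add(Add(-11712, 21463), Function('S')(81)), Rational(1, 2)) = Pow(Add(Add(-11712, 21463), Add(-75, Pow(81, 2), Mul(-92, 81))), Rational(1, 2)) = Pow(Add(9751, Add(-75, 6561, -7452)), Rational(1, 2)) = Pow(Add(9751, -966), Rational(1, 2)) = Pow(8785, Rational(1, 2))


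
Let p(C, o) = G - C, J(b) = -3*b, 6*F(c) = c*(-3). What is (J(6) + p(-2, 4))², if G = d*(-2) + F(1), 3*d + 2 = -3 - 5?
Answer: 3481/36 ≈ 96.694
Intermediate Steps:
F(c) = -c/2 (F(c) = (c*(-3))/6 = (-3*c)/6 = -c/2)
d = -10/3 (d = -⅔ + (-3 - 5)/3 = -⅔ + (⅓)*(-8) = -⅔ - 8/3 = -10/3 ≈ -3.3333)
G = 37/6 (G = -10/3*(-2) - ½*1 = 20/3 - ½ = 37/6 ≈ 6.1667)
p(C, o) = 37/6 - C
(J(6) + p(-2, 4))² = (-3*6 + (37/6 - 1*(-2)))² = (-18 + (37/6 + 2))² = (-18 + 49/6)² = (-59/6)² = 3481/36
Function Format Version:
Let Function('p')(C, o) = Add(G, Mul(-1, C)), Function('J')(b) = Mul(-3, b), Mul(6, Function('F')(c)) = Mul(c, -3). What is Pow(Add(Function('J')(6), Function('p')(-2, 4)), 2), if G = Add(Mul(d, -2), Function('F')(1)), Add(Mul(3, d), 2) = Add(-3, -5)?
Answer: Rational(3481, 36) ≈ 96.694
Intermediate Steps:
Function('F')(c) = Mul(Rational(-1, 2), c) (Function('F')(c) = Mul(Rational(1, 6), Mul(c, -3)) = Mul(Rational(1, 6), Mul(-3, c)) = Mul(Rational(-1, 2), c))
d = Rational(-10, 3) (d = Add(Rational(-2, 3), Mul(Rational(1, 3), Add(-3, -5))) = Add(Rational(-2, 3), Mul(Rational(1, 3), -8)) = Add(Rational(-2, 3), Rational(-8, 3)) = Rational(-10, 3) ≈ -3.3333)
G = Rational(37, 6) (G = Add(Mul(Rational(-10, 3), -2), Mul(Rational(-1, 2), 1)) = Add(Rational(20, 3), Rational(-1, 2)) = Rational(37, 6) ≈ 6.1667)
Function('p')(C, o) = Add(Rational(37, 6), Mul(-1, C))
Pow(Add(Function('J')(6), Function('p')(-2, 4)), 2) = Pow(Add(Mul(-3, 6), Add(Rational(37, 6), Mul(-1, -2))), 2) = Pow(Add(-18, Add(Rational(37, 6), 2)), 2) = Pow(Add(-18, Rational(49, 6)), 2) = Pow(Rational(-59, 6), 2) = Rational(3481, 36)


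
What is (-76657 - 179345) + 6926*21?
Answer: -110556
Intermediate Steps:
(-76657 - 179345) + 6926*21 = -256002 + 145446 = -110556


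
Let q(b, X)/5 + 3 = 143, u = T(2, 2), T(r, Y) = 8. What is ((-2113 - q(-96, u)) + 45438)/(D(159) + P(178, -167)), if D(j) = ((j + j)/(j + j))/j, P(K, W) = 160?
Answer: 6777375/25441 ≈ 266.40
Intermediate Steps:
u = 8
q(b, X) = 700 (q(b, X) = -15 + 5*143 = -15 + 715 = 700)
D(j) = 1/j (D(j) = ((2*j)/((2*j)))/j = ((2*j)*(1/(2*j)))/j = 1/j)
((-2113 - q(-96, u)) + 45438)/(D(159) + P(178, -167)) = ((-2113 - 1*700) + 45438)/(1/159 + 160) = ((-2113 - 700) + 45438)/(1/159 + 160) = (-2813 + 45438)/(25441/159) = 42625*(159/25441) = 6777375/25441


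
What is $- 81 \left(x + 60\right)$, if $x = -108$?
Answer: $3888$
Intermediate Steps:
$- 81 \left(x + 60\right) = - 81 \left(-108 + 60\right) = \left(-81\right) \left(-48\right) = 3888$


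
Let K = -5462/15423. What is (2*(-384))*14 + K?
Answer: -165833558/15423 ≈ -10752.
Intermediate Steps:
K = -5462/15423 (K = -5462*1/15423 = -5462/15423 ≈ -0.35415)
(2*(-384))*14 + K = (2*(-384))*14 - 5462/15423 = -768*14 - 5462/15423 = -10752 - 5462/15423 = -165833558/15423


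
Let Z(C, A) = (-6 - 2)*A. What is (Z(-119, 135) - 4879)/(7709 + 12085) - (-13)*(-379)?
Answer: -97530997/19794 ≈ -4927.3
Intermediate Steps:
Z(C, A) = -8*A
(Z(-119, 135) - 4879)/(7709 + 12085) - (-13)*(-379) = (-8*135 - 4879)/(7709 + 12085) - (-13)*(-379) = (-1080 - 4879)/19794 - 1*4927 = -5959*1/19794 - 4927 = -5959/19794 - 4927 = -97530997/19794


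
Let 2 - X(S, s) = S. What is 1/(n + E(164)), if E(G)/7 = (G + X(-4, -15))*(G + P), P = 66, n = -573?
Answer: 1/273127 ≈ 3.6613e-6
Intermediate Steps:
X(S, s) = 2 - S
E(G) = 7*(6 + G)*(66 + G) (E(G) = 7*((G + (2 - 1*(-4)))*(G + 66)) = 7*((G + (2 + 4))*(66 + G)) = 7*((G + 6)*(66 + G)) = 7*((6 + G)*(66 + G)) = 7*(6 + G)*(66 + G))
1/(n + E(164)) = 1/(-573 + (2772 + 7*164² + 504*164)) = 1/(-573 + (2772 + 7*26896 + 82656)) = 1/(-573 + (2772 + 188272 + 82656)) = 1/(-573 + 273700) = 1/273127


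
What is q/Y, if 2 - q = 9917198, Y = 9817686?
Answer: -1652866/1636281 ≈ -1.0101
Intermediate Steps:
q = -9917196 (q = 2 - 1*9917198 = 2 - 9917198 = -9917196)
q/Y = -9917196/9817686 = -9917196*1/9817686 = -1652866/1636281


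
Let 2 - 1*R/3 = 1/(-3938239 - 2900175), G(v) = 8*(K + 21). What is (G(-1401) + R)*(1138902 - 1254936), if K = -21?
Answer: -2380465764279/3419207 ≈ -6.9620e+5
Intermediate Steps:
G(v) = 0 (G(v) = 8*(-21 + 21) = 8*0 = 0)
R = 41030487/6838414 (R = 6 - 3/(-3938239 - 2900175) = 6 - 3/(-6838414) = 6 - 3*(-1/6838414) = 6 + 3/6838414 = 41030487/6838414 ≈ 6.0000)
(G(-1401) + R)*(1138902 - 1254936) = (0 + 41030487/6838414)*(1138902 - 1254936) = (41030487/6838414)*(-116034) = -2380465764279/3419207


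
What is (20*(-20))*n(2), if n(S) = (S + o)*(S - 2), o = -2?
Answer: 0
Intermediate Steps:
n(S) = (-2 + S)**2 (n(S) = (S - 2)*(S - 2) = (-2 + S)*(-2 + S) = (-2 + S)**2)
(20*(-20))*n(2) = (20*(-20))*(4 + 2**2 - 4*2) = -400*(4 + 4 - 8) = -400*0 = 0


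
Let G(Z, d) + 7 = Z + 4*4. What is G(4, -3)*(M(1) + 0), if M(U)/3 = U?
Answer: 39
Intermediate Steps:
M(U) = 3*U
G(Z, d) = 9 + Z (G(Z, d) = -7 + (Z + 4*4) = -7 + (Z + 16) = -7 + (16 + Z) = 9 + Z)
G(4, -3)*(M(1) + 0) = (9 + 4)*(3*1 + 0) = 13*(3 + 0) = 13*3 = 39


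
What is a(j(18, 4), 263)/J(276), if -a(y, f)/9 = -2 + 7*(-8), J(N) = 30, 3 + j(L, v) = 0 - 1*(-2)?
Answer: 87/5 ≈ 17.400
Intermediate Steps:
j(L, v) = -1 (j(L, v) = -3 + (0 - 1*(-2)) = -3 + (0 + 2) = -3 + 2 = -1)
a(y, f) = 522 (a(y, f) = -9*(-2 + 7*(-8)) = -9*(-2 - 56) = -9*(-58) = 522)
a(j(18, 4), 263)/J(276) = 522/30 = 522*(1/30) = 87/5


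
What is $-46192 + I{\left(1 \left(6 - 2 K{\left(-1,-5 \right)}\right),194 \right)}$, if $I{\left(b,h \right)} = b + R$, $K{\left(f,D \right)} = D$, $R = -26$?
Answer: $-46202$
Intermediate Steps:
$I{\left(b,h \right)} = -26 + b$ ($I{\left(b,h \right)} = b - 26 = -26 + b$)
$-46192 + I{\left(1 \left(6 - 2 K{\left(-1,-5 \right)}\right),194 \right)} = -46192 - \left(26 - \left(6 - -10\right)\right) = -46192 - \left(26 - \left(6 + 10\right)\right) = -46192 + \left(-26 + 1 \cdot 16\right) = -46192 + \left(-26 + 16\right) = -46192 - 10 = -46202$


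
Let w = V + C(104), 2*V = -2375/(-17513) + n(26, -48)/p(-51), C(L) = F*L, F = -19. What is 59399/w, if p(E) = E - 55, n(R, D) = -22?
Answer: -55133498411/1833942205 ≈ -30.063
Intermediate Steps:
C(L) = -19*L
p(E) = -55 + E
V = 159259/928189 (V = (-2375/(-17513) - 22/(-55 - 51))/2 = (-2375*(-1/17513) - 22/(-106))/2 = (2375/17513 - 22*(-1/106))/2 = (2375/17513 + 11/53)/2 = (½)*(318518/928189) = 159259/928189 ≈ 0.17158)
w = -1833942205/928189 (w = 159259/928189 - 19*104 = 159259/928189 - 1976 = -1833942205/928189 ≈ -1975.8)
59399/w = 59399/(-1833942205/928189) = 59399*(-928189/1833942205) = -55133498411/1833942205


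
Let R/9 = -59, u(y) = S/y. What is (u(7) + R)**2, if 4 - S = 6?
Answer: 13830961/49 ≈ 2.8226e+5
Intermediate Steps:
S = -2 (S = 4 - 1*6 = 4 - 6 = -2)
u(y) = -2/y
R = -531 (R = 9*(-59) = -531)
(u(7) + R)**2 = (-2/7 - 531)**2 = (-3719/7)**2 = 13830961/49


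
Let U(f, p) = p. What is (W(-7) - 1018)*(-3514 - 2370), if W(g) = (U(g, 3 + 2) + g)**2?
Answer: 5966376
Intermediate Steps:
W(g) = (5 + g)**2 (W(g) = ((3 + 2) + g)**2 = (5 + g)**2)
(W(-7) - 1018)*(-3514 - 2370) = ((5 - 7)**2 - 1018)*(-3514 - 2370) = ((-2)**2 - 1018)*(-5884) = (4 - 1018)*(-5884) = -1014*(-5884) = 5966376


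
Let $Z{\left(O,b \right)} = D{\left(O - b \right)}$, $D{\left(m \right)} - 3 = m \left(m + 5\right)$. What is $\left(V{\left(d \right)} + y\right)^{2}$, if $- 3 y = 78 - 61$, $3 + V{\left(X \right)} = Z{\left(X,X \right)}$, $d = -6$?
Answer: $\frac{289}{9} \approx 32.111$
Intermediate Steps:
$D{\left(m \right)} = 3 + m \left(5 + m\right)$ ($D{\left(m \right)} = 3 + m \left(m + 5\right) = 3 + m \left(5 + m\right)$)
$Z{\left(O,b \right)} = 3 + \left(O - b\right)^{2} - 5 b + 5 O$ ($Z{\left(O,b \right)} = 3 + \left(O - b\right)^{2} + 5 \left(O - b\right) = 3 + \left(O - b\right)^{2} + \left(- 5 b + 5 O\right) = 3 + \left(O - b\right)^{2} - 5 b + 5 O$)
$V{\left(X \right)} = 0$ ($V{\left(X \right)} = -3 + \left(3 + \left(X - X\right)^{2} - 5 X + 5 X\right) = -3 + \left(3 + 0^{2} - 5 X + 5 X\right) = -3 + \left(3 + 0 - 5 X + 5 X\right) = -3 + 3 = 0$)
$y = - \frac{17}{3}$ ($y = - \frac{78 - 61}{3} = \left(- \frac{1}{3}\right) 17 = - \frac{17}{3} \approx -5.6667$)
$\left(V{\left(d \right)} + y\right)^{2} = \left(0 - \frac{17}{3}\right)^{2} = \left(- \frac{17}{3}\right)^{2} = \frac{289}{9}$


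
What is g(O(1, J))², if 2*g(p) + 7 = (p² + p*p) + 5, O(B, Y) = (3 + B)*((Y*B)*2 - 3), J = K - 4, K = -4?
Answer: 33350625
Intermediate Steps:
J = -8 (J = -4 - 4 = -8)
O(B, Y) = (-3 + 2*B*Y)*(3 + B) (O(B, Y) = (3 + B)*((B*Y)*2 - 3) = (3 + B)*(2*B*Y - 3) = (3 + B)*(-3 + 2*B*Y) = (-3 + 2*B*Y)*(3 + B))
g(p) = -1 + p² (g(p) = -7/2 + ((p² + p*p) + 5)/2 = -7/2 + ((p² + p²) + 5)/2 = -7/2 + (2*p² + 5)/2 = -7/2 + (5 + 2*p²)/2 = -7/2 + (5/2 + p²) = -1 + p²)
g(O(1, J))² = (-1 + (-9 - 3*1 + 2*(-8)*1² + 6*1*(-8))²)² = (-1 + (-9 - 3 + 2*(-8)*1 - 48)²)² = (-1 + (-9 - 3 - 16 - 48)²)² = (-1 + (-76)²)² = (-1 + 5776)² = 5775² = 33350625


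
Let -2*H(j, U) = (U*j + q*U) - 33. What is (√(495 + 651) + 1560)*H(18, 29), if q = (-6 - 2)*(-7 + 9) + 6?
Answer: -155220 - 199*√1146/2 ≈ -1.5859e+5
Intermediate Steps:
q = -10 (q = -8*2 + 6 = -16 + 6 = -10)
H(j, U) = 33/2 + 5*U - U*j/2 (H(j, U) = -((U*j - 10*U) - 33)/2 = -((-10*U + U*j) - 33)/2 = -(-33 - 10*U + U*j)/2 = 33/2 + 5*U - U*j/2)
(√(495 + 651) + 1560)*H(18, 29) = (√(495 + 651) + 1560)*(33/2 + 5*29 - ½*29*18) = (√1146 + 1560)*(33/2 + 145 - 261) = (1560 + √1146)*(-199/2) = -155220 - 199*√1146/2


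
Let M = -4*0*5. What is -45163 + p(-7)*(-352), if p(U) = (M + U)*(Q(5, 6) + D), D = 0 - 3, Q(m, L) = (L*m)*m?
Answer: 317045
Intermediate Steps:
Q(m, L) = L*m²
D = -3
M = 0 (M = 0*5 = 0)
p(U) = 147*U (p(U) = (0 + U)*(6*5² - 3) = U*(6*25 - 3) = U*(150 - 3) = U*147 = 147*U)
-45163 + p(-7)*(-352) = -45163 + (147*(-7))*(-352) = -45163 - 1029*(-352) = -45163 + 362208 = 317045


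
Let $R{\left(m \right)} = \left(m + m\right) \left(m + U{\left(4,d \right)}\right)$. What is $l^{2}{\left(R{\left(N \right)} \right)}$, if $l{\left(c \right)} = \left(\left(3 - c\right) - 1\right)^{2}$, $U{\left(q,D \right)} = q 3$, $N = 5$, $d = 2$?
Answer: $796594176$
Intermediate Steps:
$U{\left(q,D \right)} = 3 q$
$R{\left(m \right)} = 2 m \left(12 + m\right)$ ($R{\left(m \right)} = \left(m + m\right) \left(m + 3 \cdot 4\right) = 2 m \left(m + 12\right) = 2 m \left(12 + m\right)$)
$l{\left(c \right)} = \left(2 - c\right)^{2}$
$l^{2}{\left(R{\left(N \right)} \right)} = \left(\left(-2 + 2 \cdot 5 \left(12 + 5\right)\right)^{2}\right)^{2} = \left(\left(-2 + 2 \cdot 5 \cdot 17\right)^{2}\right)^{2} = \left(\left(-2 + 170\right)^{2}\right)^{2} = \left(168^{2}\right)^{2} = 28224^{2} = 796594176$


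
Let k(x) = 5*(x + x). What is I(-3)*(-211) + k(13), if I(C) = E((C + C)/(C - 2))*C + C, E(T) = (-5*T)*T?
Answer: -18973/5 ≈ -3794.6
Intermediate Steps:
E(T) = -5*T²
I(C) = C - 20*C³/(-2 + C)² (I(C) = (-5*(C + C)²/(C - 2)²)*C + C = (-5*4*C²/(-2 + C)²)*C + C = (-20*C²/(-2 + C)²)*C + C = -20*C³/(-2 + C)² + C = C - 20*C³/(-2 + C)²)
k(x) = 10*x (k(x) = 5*(2*x) = 10*x)
I(-3)*(-211) + k(13) = (-3 - 20*(-3)³/(-2 - 3)²)*(-211) + 10*13 = (-3 - 20*(-27)/(-5)²)*(-211) + 130 = (-3 - 20*(-27)*1/25)*(-211) + 130 = (-3 + 108/5)*(-211) + 130 = (93/5)*(-211) + 130 = -19623/5 + 130 = -18973/5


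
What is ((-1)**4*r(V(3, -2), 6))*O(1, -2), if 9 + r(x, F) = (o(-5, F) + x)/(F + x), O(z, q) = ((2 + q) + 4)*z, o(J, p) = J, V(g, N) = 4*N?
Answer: -10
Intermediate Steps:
O(z, q) = z*(6 + q) (O(z, q) = (6 + q)*z = z*(6 + q))
r(x, F) = -9 + (-5 + x)/(F + x)
((-1)**4*r(V(3, -2), 6))*O(1, -2) = ((-1)**4*((-5 - 9*6 - 32*(-2))/(6 + 4*(-2))))*(1*(6 - 2)) = (1*((-5 - 54 - 8*(-8))/(6 - 8)))*(1*4) = (1*((-5 - 54 + 64)/(-2)))*4 = (1*(-1/2*5))*4 = (1*(-5/2))*4 = -5/2*4 = -10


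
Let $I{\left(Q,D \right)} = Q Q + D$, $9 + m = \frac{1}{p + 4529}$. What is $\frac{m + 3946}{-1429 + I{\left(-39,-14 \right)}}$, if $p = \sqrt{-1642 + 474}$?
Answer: $\frac{40379860481}{800007351} - \frac{2 i \sqrt{73}}{800007351} \approx 50.474 - 2.136 \cdot 10^{-8} i$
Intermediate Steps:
$p = 4 i \sqrt{73}$ ($p = \sqrt{-1168} = 4 i \sqrt{73} \approx 34.176 i$)
$m = -9 + \frac{1}{4529 + 4 i \sqrt{73}}$ ($m = -9 + \frac{1}{4 i \sqrt{73} + 4529} = -9 + \frac{1}{4529 + 4 i \sqrt{73}} \approx -8.9998 - 1.6661 \cdot 10^{-6} i$)
$I{\left(Q,D \right)} = D + Q^{2}$ ($I{\left(Q,D \right)} = Q^{2} + D = D + Q^{2}$)
$\frac{m + 3946}{-1429 + I{\left(-39,-14 \right)}} = \frac{\frac{4 \left(- 9 \sqrt{73} + 10190 i\right)}{- 4529 i + 4 \sqrt{73}} + 3946}{-1429 - \left(14 - \left(-39\right)^{2}\right)} = \frac{3946 + \frac{4 \left(- 9 \sqrt{73} + 10190 i\right)}{- 4529 i + 4 \sqrt{73}}}{-1429 + \left(-14 + 1521\right)} = \frac{3946 + \frac{4 \left(- 9 \sqrt{73} + 10190 i\right)}{- 4529 i + 4 \sqrt{73}}}{-1429 + 1507} = \frac{3946 + \frac{4 \left(- 9 \sqrt{73} + 10190 i\right)}{- 4529 i + 4 \sqrt{73}}}{78} = \left(3946 + \frac{4 \left(- 9 \sqrt{73} + 10190 i\right)}{- 4529 i + 4 \sqrt{73}}\right) \frac{1}{78} = \frac{1973}{39} + \frac{2 \left(- 9 \sqrt{73} + 10190 i\right)}{39 \left(- 4529 i + 4 \sqrt{73}\right)}$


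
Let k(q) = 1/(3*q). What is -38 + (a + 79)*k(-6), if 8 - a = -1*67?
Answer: -419/9 ≈ -46.556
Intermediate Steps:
k(q) = 1/(3*q)
a = 75 (a = 8 - (-1)*67 = 8 - 1*(-67) = 8 + 67 = 75)
-38 + (a + 79)*k(-6) = -38 + (75 + 79)*((⅓)/(-6)) = -38 + 154*((⅓)*(-⅙)) = -38 + 154*(-1/18) = -38 - 77/9 = -419/9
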